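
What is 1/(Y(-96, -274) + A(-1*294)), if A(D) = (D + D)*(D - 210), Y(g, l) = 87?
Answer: 1/296439 ≈ 3.3734e-6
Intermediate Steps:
A(D) = 2*D*(-210 + D) (A(D) = (2*D)*(-210 + D) = 2*D*(-210 + D))
1/(Y(-96, -274) + A(-1*294)) = 1/(87 + 2*(-1*294)*(-210 - 1*294)) = 1/(87 + 2*(-294)*(-210 - 294)) = 1/(87 + 2*(-294)*(-504)) = 1/(87 + 296352) = 1/296439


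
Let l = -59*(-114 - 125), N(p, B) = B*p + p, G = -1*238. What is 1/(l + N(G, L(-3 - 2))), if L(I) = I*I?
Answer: 1/7913 ≈ 0.00012637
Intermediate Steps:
L(I) = I**2
G = -238
N(p, B) = p + B*p
l = 14101 (l = -59*(-239) = 14101)
1/(l + N(G, L(-3 - 2))) = 1/(14101 - 238*(1 + (-3 - 2)**2)) = 1/(14101 - 238*(1 + (-5)**2)) = 1/(14101 - 238*(1 + 25)) = 1/(14101 - 238*26) = 1/(14101 - 6188) = 1/7913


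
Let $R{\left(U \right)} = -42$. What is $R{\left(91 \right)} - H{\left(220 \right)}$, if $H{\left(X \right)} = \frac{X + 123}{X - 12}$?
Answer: $- \frac{9079}{208} \approx -43.649$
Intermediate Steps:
$H{\left(X \right)} = \frac{123 + X}{-12 + X}$
$R{\left(91 \right)} - H{\left(220 \right)} = -42 - \frac{123 + 220}{-12 + 220} = -42 - \frac{1}{208} \cdot 343 = -42 - \frac{343}{208} = - \frac{9079}{208}$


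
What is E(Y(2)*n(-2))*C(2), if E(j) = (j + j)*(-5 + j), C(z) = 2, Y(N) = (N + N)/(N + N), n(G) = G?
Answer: 56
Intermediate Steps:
Y(N) = 1 (Y(N) = (2*N)/((2*N)) = (2*N)*(1/(2*N)) = 1)
E(j) = 2*j*(-5 + j) (E(j) = (2*j)*(-5 + j) = 2*j*(-5 + j))
E(Y(2)*n(-2))*C(2) = (2*(1*(-2))*(-5 + 1*(-2)))*2 = (2*(-2)*(-5 - 2))*2 = (2*(-2)*(-7))*2 = 28*2 = 56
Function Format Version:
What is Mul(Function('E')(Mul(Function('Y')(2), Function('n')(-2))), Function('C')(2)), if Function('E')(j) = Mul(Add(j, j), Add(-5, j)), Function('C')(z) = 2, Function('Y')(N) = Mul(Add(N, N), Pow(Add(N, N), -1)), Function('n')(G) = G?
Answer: 56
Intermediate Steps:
Function('Y')(N) = 1 (Function('Y')(N) = Mul(Mul(2, N), Pow(Mul(2, N), -1)) = Mul(Mul(2, N), Mul(Rational(1, 2), Pow(N, -1))) = 1)
Function('E')(j) = Mul(2, j, Add(-5, j)) (Function('E')(j) = Mul(Mul(2, j), Add(-5, j)) = Mul(2, j, Add(-5, j)))
Mul(Function('E')(Mul(Function('Y')(2), Function('n')(-2))), Function('C')(2)) = Mul(Mul(2, Mul(1, -2), Add(-5, Mul(1, -2))), 2) = Mul(Mul(2, -2, Add(-5, -2)), 2) = Mul(Mul(2, -2, -7), 2) = Mul(28, 2) = 56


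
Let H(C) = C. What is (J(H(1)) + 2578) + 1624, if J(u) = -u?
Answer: 4201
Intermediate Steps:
(J(H(1)) + 2578) + 1624 = (-1*1 + 2578) + 1624 = (-1 + 2578) + 1624 = 2577 + 1624 = 4201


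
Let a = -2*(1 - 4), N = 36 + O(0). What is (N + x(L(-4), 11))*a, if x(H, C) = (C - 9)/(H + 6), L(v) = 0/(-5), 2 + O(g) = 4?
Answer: 230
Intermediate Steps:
O(g) = 2 (O(g) = -2 + 4 = 2)
L(v) = 0 (L(v) = 0*(-⅕) = 0)
x(H, C) = (-9 + C)/(6 + H)
N = 38 (N = 36 + 2 = 38)
a = 6 (a = -2*(-3) = 6)
(N + x(L(-4), 11))*a = (38 + (-9 + 11)/(6 + 0))*6 = (38 + 2/6)*6 = (38 + (⅙)*2)*6 = (38 + ⅓)*6 = (115/3)*6 = 230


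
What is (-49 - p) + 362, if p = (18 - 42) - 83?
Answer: 420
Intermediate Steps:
p = -107 (p = -24 - 83 = -107)
(-49 - p) + 362 = (-49 - 1*(-107)) + 362 = (-49 + 107) + 362 = 58 + 362 = 420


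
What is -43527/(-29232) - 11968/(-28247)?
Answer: 526451915/275238768 ≈ 1.9127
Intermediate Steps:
-43527/(-29232) - 11968/(-28247) = -43527*(-1/29232) - 11968*(-1/28247) = 14509/9744 + 11968/28247 = 526451915/275238768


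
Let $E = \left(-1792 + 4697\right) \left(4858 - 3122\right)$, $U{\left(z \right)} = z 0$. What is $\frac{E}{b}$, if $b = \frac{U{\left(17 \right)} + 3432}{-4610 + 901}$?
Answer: $- \frac{2338097965}{429} \approx -5.4501 \cdot 10^{6}$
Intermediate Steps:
$U{\left(z \right)} = 0$
$E = 5043080$ ($E = 2905 \cdot 1736 = 5043080$)
$b = - \frac{3432}{3709}$ ($b = \frac{0 + 3432}{-4610 + 901} = \frac{3432}{-3709} = 3432 \left(- \frac{1}{3709}\right) = - \frac{3432}{3709} \approx -0.92532$)
$\frac{E}{b} = \frac{5043080}{- \frac{3432}{3709}} = 5043080 \left(- \frac{3709}{3432}\right) = - \frac{2338097965}{429}$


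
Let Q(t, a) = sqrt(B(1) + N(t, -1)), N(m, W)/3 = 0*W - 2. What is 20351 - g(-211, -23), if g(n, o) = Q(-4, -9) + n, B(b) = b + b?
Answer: 20562 - 2*I ≈ 20562.0 - 2.0*I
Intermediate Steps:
B(b) = 2*b
N(m, W) = -6 (N(m, W) = 3*(0*W - 2) = 3*(0 - 2) = 3*(-2) = -6)
Q(t, a) = 2*I (Q(t, a) = sqrt(2*1 - 6) = sqrt(2 - 6) = sqrt(-4) = 2*I)
g(n, o) = n + 2*I (g(n, o) = 2*I + n = n + 2*I)
20351 - g(-211, -23) = 20351 - (-211 + 2*I) = 20351 + (211 - 2*I) = 20562 - 2*I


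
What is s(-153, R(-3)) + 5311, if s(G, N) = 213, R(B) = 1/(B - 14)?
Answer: 5524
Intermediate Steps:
R(B) = 1/(-14 + B)
s(-153, R(-3)) + 5311 = 213 + 5311 = 5524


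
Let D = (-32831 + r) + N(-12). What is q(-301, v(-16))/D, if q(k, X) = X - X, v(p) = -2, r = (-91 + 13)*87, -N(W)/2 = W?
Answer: 0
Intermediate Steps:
N(W) = -2*W
r = -6786 (r = -78*87 = -6786)
q(k, X) = 0
D = -39593 (D = (-32831 - 6786) - 2*(-12) = -39617 + 24 = -39593)
q(-301, v(-16))/D = 0/(-39593) = 0*(-1/39593) = 0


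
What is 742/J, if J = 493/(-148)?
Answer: -109816/493 ≈ -222.75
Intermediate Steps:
J = -493/148 (J = 493*(-1/148) = -493/148 ≈ -3.3311)
742/J = 742/(-493/148) = 742*(-148/493) = -109816/493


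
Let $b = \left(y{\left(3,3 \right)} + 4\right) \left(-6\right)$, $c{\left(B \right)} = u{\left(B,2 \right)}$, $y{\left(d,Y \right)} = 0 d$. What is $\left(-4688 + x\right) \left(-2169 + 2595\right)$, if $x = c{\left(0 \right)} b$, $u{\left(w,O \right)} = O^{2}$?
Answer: $-2037984$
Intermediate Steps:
$y{\left(d,Y \right)} = 0$
$c{\left(B \right)} = 4$ ($c{\left(B \right)} = 2^{2} = 4$)
$b = -24$ ($b = \left(0 + 4\right) \left(-6\right) = 4 \left(-6\right) = -24$)
$x = -96$ ($x = 4 \left(-24\right) = -96$)
$\left(-4688 + x\right) \left(-2169 + 2595\right) = \left(-4688 - 96\right) \left(-2169 + 2595\right) = \left(-4784\right) 426 = -2037984$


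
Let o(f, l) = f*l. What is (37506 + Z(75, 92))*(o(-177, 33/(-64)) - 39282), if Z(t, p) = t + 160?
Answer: -94662240387/64 ≈ -1.4791e+9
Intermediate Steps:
Z(t, p) = 160 + t
(37506 + Z(75, 92))*(o(-177, 33/(-64)) - 39282) = (37506 + (160 + 75))*(-5841/(-64) - 39282) = (37506 + 235)*(-5841*(-1)/64 - 39282) = 37741*(-177*(-33/64) - 39282) = 37741*(5841/64 - 39282) = 37741*(-2508207/64) = -94662240387/64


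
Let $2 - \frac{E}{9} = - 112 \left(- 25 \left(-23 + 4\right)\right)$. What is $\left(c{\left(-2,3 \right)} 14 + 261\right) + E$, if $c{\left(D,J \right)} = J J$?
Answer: $479205$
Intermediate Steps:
$c{\left(D,J \right)} = J^{2}$
$E = 478818$ ($E = 18 - 9 \left(- 112 \left(- 25 \left(-23 + 4\right)\right)\right) = 18 - 9 \left(- 112 \left(\left(-25\right) \left(-19\right)\right)\right) = 18 - 9 \left(\left(-112\right) 475\right) = 18 - -478800 = 18 + 478800 = 478818$)
$\left(c{\left(-2,3 \right)} 14 + 261\right) + E = \left(3^{2} \cdot 14 + 261\right) + 478818 = \left(9 \cdot 14 + 261\right) + 478818 = \left(126 + 261\right) + 478818 = 387 + 478818 = 479205$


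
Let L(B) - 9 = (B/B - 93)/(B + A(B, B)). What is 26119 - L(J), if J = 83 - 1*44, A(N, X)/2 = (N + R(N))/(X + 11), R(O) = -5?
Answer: 26347290/1009 ≈ 26112.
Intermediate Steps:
A(N, X) = 2*(-5 + N)/(11 + X) (A(N, X) = 2*((N - 5)/(X + 11)) = 2*((-5 + N)/(11 + X)) = 2*(-5 + N)/(11 + X))
J = 39 (J = 83 - 44 = 39)
L(B) = 9 - 92/(B + 2*(-5 + B)/(11 + B)) (L(B) = 9 + (B/B - 93)/(B + 2*(-5 + B)/(11 + B)) = 9 + (1 - 93)/(B + 2*(-5 + B)/(11 + B)) = 9 - 92/(B + 2*(-5 + B)/(11 + B)))
26119 - L(J) = 26119 - (-1102 + 9*39**2 + 25*39)/(-10 + 39**2 + 13*39) = 26119 - (-1102 + 9*1521 + 975)/(-10 + 1521 + 507) = 26119 - (-1102 + 13689 + 975)/2018 = 26119 - 13562/2018 = 26119 - 1*6781/1009 = 26119 - 6781/1009 = 26347290/1009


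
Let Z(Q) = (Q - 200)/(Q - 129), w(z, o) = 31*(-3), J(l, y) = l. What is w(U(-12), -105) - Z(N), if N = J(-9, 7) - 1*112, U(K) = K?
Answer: -23571/250 ≈ -94.284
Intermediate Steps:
w(z, o) = -93
N = -121 (N = -9 - 1*112 = -9 - 112 = -121)
Z(Q) = (-200 + Q)/(-129 + Q)
w(U(-12), -105) - Z(N) = -93 - (-200 - 121)/(-129 - 121) = -93 - (-321)/(-250) = -93 - (-1)*(-321)/250 = -93 - 1*321/250 = -93 - 321/250 = -23571/250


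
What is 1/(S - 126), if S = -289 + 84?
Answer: -1/331 ≈ -0.0030211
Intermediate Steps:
S = -205
1/(S - 126) = 1/(-205 - 126) = 1/(-331) = -1/331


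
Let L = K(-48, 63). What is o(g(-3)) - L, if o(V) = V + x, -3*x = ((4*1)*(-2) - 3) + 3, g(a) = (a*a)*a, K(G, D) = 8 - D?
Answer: 92/3 ≈ 30.667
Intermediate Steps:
g(a) = a³ (g(a) = a²*a = a³)
L = -55 (L = 8 - 1*63 = 8 - 63 = -55)
x = 8/3 (x = -(((4*1)*(-2) - 3) + 3)/3 = -((4*(-2) - 3) + 3)/3 = -((-8 - 3) + 3)/3 = -(-11 + 3)/3 = -⅓*(-8) = 8/3 ≈ 2.6667)
o(V) = 8/3 + V (o(V) = V + 8/3 = 8/3 + V)
o(g(-3)) - L = (8/3 + (-3)³) - 1*(-55) = (8/3 - 27) + 55 = -73/3 + 55 = 92/3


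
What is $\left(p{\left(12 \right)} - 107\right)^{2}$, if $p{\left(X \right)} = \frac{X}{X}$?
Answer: $11236$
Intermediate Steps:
$p{\left(X \right)} = 1$
$\left(p{\left(12 \right)} - 107\right)^{2} = \left(1 - 107\right)^{2} = \left(-106\right)^{2} = 11236$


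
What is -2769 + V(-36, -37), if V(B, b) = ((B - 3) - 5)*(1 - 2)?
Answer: -2725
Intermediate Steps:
V(B, b) = 8 - B (V(B, b) = ((-3 + B) - 5)*(-1) = (-8 + B)*(-1) = 8 - B)
-2769 + V(-36, -37) = -2769 + (8 - 1*(-36)) = -2769 + (8 + 36) = -2769 + 44 = -2725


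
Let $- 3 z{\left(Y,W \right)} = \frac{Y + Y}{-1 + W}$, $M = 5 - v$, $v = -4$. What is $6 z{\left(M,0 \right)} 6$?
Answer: $216$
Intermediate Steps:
$M = 9$ ($M = 5 - -4 = 5 + 4 = 9$)
$z{\left(Y,W \right)} = - \frac{2 Y}{3 \left(-1 + W\right)}$ ($z{\left(Y,W \right)} = - \frac{\left(Y + Y\right) \frac{1}{-1 + W}}{3} = - \frac{2 Y \frac{1}{-1 + W}}{3} = - \frac{2 Y}{3 \left(-1 + W\right)}$)
$6 z{\left(M,0 \right)} 6 = 6 \left(\left(-2\right) 9 \frac{1}{-3 + 3 \cdot 0}\right) 6 = 6 \left(\left(-2\right) 9 \frac{1}{-3 + 0}\right) 6 = 6 \left(\left(-2\right) 9 \frac{1}{-3}\right) 6 = 6 \left(\left(-2\right) 9 \left(- \frac{1}{3}\right)\right) 6 = 6 \cdot 6 \cdot 6 = 36 \cdot 6 = 216$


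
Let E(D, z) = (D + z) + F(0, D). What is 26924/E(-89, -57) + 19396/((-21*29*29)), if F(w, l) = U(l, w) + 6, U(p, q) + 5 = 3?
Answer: -239129498/1253931 ≈ -190.70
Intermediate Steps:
U(p, q) = -2 (U(p, q) = -5 + 3 = -2)
F(w, l) = 4 (F(w, l) = -2 + 6 = 4)
E(D, z) = 4 + D + z (E(D, z) = (D + z) + 4 = 4 + D + z)
26924/E(-89, -57) + 19396/((-21*29*29)) = 26924/(4 - 89 - 57) + 19396/((-21*29*29)) = 26924/(-142) + 19396/((-609*29)) = 26924*(-1/142) + 19396/(-17661) = -13462/71 + 19396*(-1/17661) = -13462/71 - 19396/17661 = -239129498/1253931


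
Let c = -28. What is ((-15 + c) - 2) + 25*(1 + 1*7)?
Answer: 155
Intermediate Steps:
((-15 + c) - 2) + 25*(1 + 1*7) = ((-15 - 28) - 2) + 25*(1 + 1*7) = (-43 - 2) + 25*(1 + 7) = -45 + 25*8 = -45 + 200 = 155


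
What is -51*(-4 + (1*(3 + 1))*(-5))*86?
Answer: 105264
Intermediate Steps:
-51*(-4 + (1*(3 + 1))*(-5))*86 = -51*(-4 + (1*4)*(-5))*86 = -51*(-4 + 4*(-5))*86 = -51*(-4 - 20)*86 = -51*(-24)*86 = 1224*86 = 105264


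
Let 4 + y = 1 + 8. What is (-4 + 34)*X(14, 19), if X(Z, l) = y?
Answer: 150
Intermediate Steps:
y = 5 (y = -4 + (1 + 8) = -4 + 9 = 5)
X(Z, l) = 5
(-4 + 34)*X(14, 19) = (-4 + 34)*5 = 30*5 = 150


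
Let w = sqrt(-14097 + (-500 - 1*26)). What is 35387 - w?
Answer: 35387 - I*sqrt(14623) ≈ 35387.0 - 120.93*I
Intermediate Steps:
w = I*sqrt(14623) (w = sqrt(-14097 + (-500 - 26)) = sqrt(-14097 - 526) = sqrt(-14623) = I*sqrt(14623) ≈ 120.93*I)
35387 - w = 35387 - I*sqrt(14623)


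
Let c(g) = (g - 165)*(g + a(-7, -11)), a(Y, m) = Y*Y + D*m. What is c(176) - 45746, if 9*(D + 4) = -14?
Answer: -383389/9 ≈ -42599.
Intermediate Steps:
D = -50/9 (D = -4 + (⅑)*(-14) = -4 - 14/9 = -50/9 ≈ -5.5556)
a(Y, m) = Y² - 50*m/9 (a(Y, m) = Y*Y - 50*m/9 = Y² - 50*m/9)
c(g) = (-165 + g)*(991/9 + g) (c(g) = (g - 165)*(g + ((-7)² - 50/9*(-11))) = (-165 + g)*(g + (49 + 550/9)) = (-165 + g)*(g + 991/9) = (-165 + g)*(991/9 + g))
c(176) - 45746 = (-54505/3 + 176² - 494/9*176) - 45746 = (-54505/3 + 30976 - 86944/9) - 45746 = 28325/9 - 45746 = -383389/9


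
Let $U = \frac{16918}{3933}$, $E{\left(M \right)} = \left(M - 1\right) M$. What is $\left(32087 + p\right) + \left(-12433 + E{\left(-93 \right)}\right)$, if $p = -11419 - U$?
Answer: $\frac{66753623}{3933} \approx 16973.0$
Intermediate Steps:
$E{\left(M \right)} = M \left(-1 + M\right)$ ($E{\left(M \right)} = \left(-1 + M\right) M = M \left(-1 + M\right)$)
$U = \frac{16918}{3933}$ ($U = 16918 \cdot \frac{1}{3933} = \frac{16918}{3933} \approx 4.3016$)
$p = - \frac{44927845}{3933}$ ($p = -11419 - \frac{16918}{3933} = - \frac{44927845}{3933} \approx -11423.0$)
$\left(32087 + p\right) + \left(-12433 + E{\left(-93 \right)}\right) = \left(32087 - \frac{44927845}{3933}\right) - \left(12433 + 93 \left(-1 - 93\right)\right) = \frac{81270326}{3933} - 3691 = \frac{66753623}{3933}$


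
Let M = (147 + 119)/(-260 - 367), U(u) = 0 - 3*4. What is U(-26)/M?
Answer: 198/7 ≈ 28.286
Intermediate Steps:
U(u) = -12 (U(u) = 0 - 12 = -12)
M = -14/33 (M = 266/(-627) = 266*(-1/627) = -14/33 ≈ -0.42424)
U(-26)/M = -12/(-14/33) = -12*(-33/14) = 198/7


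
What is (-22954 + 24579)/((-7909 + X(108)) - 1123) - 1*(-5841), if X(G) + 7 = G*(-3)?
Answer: 54687658/9363 ≈ 5840.8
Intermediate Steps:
X(G) = -7 - 3*G (X(G) = -7 + G*(-3) = -7 - 3*G)
(-22954 + 24579)/((-7909 + X(108)) - 1123) - 1*(-5841) = (-22954 + 24579)/((-7909 + (-7 - 3*108)) - 1123) - 1*(-5841) = 1625/((-7909 + (-7 - 324)) - 1123) + 5841 = 1625/((-7909 - 331) - 1123) + 5841 = 1625/(-8240 - 1123) + 5841 = 1625/(-9363) + 5841 = 1625*(-1/9363) + 5841 = -1625/9363 + 5841 = 54687658/9363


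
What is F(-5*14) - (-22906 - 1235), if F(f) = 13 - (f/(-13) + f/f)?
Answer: 313919/13 ≈ 24148.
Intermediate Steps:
F(f) = 12 + f/13 (F(f) = 13 - (f*(-1/13) + 1) = 13 - (-f/13 + 1) = 13 - (1 - f/13) = 13 + (-1 + f/13) = 12 + f/13)
F(-5*14) - (-22906 - 1235) = (12 + (-5*14)/13) - (-22906 - 1235) = (12 + (1/13)*(-70)) - 1*(-24141) = (12 - 70/13) + 24141 = 86/13 + 24141 = 313919/13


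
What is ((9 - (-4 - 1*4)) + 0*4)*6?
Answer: 102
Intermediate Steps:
((9 - (-4 - 1*4)) + 0*4)*6 = ((9 - (-4 - 4)) + 0)*6 = ((9 - 1*(-8)) + 0)*6 = ((9 + 8) + 0)*6 = (17 + 0)*6 = 17*6 = 102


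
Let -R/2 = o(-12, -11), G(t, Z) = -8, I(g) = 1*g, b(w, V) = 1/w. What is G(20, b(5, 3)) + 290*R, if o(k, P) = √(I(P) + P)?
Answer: -8 - 580*I*√22 ≈ -8.0 - 2720.4*I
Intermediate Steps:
I(g) = g
o(k, P) = √2*√P (o(k, P) = √(P + P) = √(2*P) = √2*√P)
R = -2*I*√22 (R = -2*√2*√(-11) = -2*√2*I*√11 = -2*I*√22 ≈ -9.3808*I)
G(20, b(5, 3)) + 290*R = -8 + 290*(-2*I*√22) = -8 - 580*I*√22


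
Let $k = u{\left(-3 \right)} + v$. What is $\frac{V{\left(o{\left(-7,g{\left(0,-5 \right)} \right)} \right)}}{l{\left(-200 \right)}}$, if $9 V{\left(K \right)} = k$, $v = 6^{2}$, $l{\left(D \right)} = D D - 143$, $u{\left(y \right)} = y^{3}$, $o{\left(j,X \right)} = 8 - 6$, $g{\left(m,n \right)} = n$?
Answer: $\frac{1}{39857} \approx 2.509 \cdot 10^{-5}$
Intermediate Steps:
$o{\left(j,X \right)} = 2$ ($o{\left(j,X \right)} = 8 - 6 = 2$)
$l{\left(D \right)} = -143 + D^{2}$ ($l{\left(D \right)} = D^{2} - 143 = -143 + D^{2}$)
$v = 36$
$k = 9$ ($k = \left(-3\right)^{3} + 36 = -27 + 36 = 9$)
$V{\left(K \right)} = 1$ ($V{\left(K \right)} = \frac{1}{9} \cdot 9 = 1$)
$\frac{V{\left(o{\left(-7,g{\left(0,-5 \right)} \right)} \right)}}{l{\left(-200 \right)}} = 1 \frac{1}{-143 + \left(-200\right)^{2}} = 1 \frac{1}{-143 + 40000} = 1 \cdot \frac{1}{39857} = \frac{1}{39857}$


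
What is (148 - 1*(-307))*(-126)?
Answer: -57330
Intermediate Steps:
(148 - 1*(-307))*(-126) = (148 + 307)*(-126) = 455*(-126) = -57330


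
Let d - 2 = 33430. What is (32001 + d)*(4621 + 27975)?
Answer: 2132854068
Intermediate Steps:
d = 33432 (d = 2 + 33430 = 33432)
(32001 + d)*(4621 + 27975) = (32001 + 33432)*(4621 + 27975) = 65433*32596 = 2132854068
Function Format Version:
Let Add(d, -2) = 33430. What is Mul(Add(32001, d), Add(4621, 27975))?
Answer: 2132854068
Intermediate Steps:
d = 33432 (d = Add(2, 33430) = 33432)
Mul(Add(32001, d), Add(4621, 27975)) = Mul(Add(32001, 33432), Add(4621, 27975)) = Mul(65433, 32596) = 2132854068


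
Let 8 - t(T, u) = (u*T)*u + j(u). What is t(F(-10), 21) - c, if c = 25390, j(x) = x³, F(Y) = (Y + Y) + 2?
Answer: -26705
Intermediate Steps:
F(Y) = 2 + 2*Y (F(Y) = 2*Y + 2 = 2 + 2*Y)
t(T, u) = 8 - u³ - T*u² (t(T, u) = 8 - ((u*T)*u + u³) = 8 - ((T*u)*u + u³) = 8 - (T*u² + u³) = 8 - (u³ + T*u²) = 8 + (-u³ - T*u²) = 8 - u³ - T*u²)
t(F(-10), 21) - c = (8 - 1*21³ - 1*(2 + 2*(-10))*21²) - 1*25390 = (8 - 1*9261 - 1*(2 - 20)*441) - 25390 = (8 - 9261 - 1*(-18)*441) - 25390 = (8 - 9261 + 7938) - 25390 = -1315 - 25390 = -26705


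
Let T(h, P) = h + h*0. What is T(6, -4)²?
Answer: 36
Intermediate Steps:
T(h, P) = h (T(h, P) = h + 0 = h)
T(6, -4)² = 6² = 36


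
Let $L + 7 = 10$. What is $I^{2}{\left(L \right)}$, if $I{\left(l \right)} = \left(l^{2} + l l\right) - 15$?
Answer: $9$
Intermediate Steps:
$L = 3$ ($L = -7 + 10 = 3$)
$I{\left(l \right)} = -15 + 2 l^{2}$ ($I{\left(l \right)} = \left(l^{2} + l^{2}\right) - 15 = 2 l^{2} - 15 = -15 + 2 l^{2}$)
$I^{2}{\left(L \right)} = \left(-15 + 2 \cdot 3^{2}\right)^{2} = \left(-15 + 2 \cdot 9\right)^{2} = \left(-15 + 18\right)^{2} = 3^{2} = 9$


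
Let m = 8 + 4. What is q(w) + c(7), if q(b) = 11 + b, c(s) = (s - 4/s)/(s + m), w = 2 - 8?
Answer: 710/133 ≈ 5.3383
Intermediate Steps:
w = -6
m = 12
c(s) = (s - 4/s)/(12 + s) (c(s) = (s - 4/s)/(s + 12) = (s - 4/s)/(12 + s))
q(w) + c(7) = (11 - 6) + (-4 + 7²)/(7*(12 + 7)) = 5 + (⅐)*(-4 + 49)/19 = 5 + (⅐)*(1/19)*45 = 5 + 45/133 = 710/133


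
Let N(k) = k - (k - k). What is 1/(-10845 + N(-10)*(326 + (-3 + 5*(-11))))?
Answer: -1/13525 ≈ -7.3937e-5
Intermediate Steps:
N(k) = k (N(k) = k - 1*0 = k + 0 = k)
1/(-10845 + N(-10)*(326 + (-3 + 5*(-11)))) = 1/(-10845 - 10*(326 + (-3 + 5*(-11)))) = 1/(-10845 - 10*(326 + (-3 - 55))) = 1/(-10845 - 10*(326 - 58)) = 1/(-10845 - 10*268) = 1/(-10845 - 2680) = 1/(-13525) = -1/13525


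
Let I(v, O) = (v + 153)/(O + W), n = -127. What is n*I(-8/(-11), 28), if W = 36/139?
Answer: -29851223/43208 ≈ -690.87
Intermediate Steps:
W = 36/139 (W = 36*(1/139) = 36/139 ≈ 0.25899)
I(v, O) = (153 + v)/(36/139 + O) (I(v, O) = (v + 153)/(O + 36/139) = (153 + v)/(36/139 + O))
n*I(-8/(-11), 28) = -17653*(153 - 8/(-11))/(36 + 139*28) = -17653*(153 - 8*(-1/11))/(36 + 3892) = -17653*(153 + 8/11)/3928 = -17653*1691/(3928*11) = -127*235049/43208 = -29851223/43208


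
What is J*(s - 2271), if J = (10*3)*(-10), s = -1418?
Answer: 1106700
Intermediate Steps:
J = -300 (J = 30*(-10) = -300)
J*(s - 2271) = -300*(-1418 - 2271) = -300*(-3689) = 1106700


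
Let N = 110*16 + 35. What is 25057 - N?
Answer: 23262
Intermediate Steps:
N = 1795 (N = 1760 + 35 = 1795)
25057 - N = 25057 - 1*1795 = 25057 - 1795 = 23262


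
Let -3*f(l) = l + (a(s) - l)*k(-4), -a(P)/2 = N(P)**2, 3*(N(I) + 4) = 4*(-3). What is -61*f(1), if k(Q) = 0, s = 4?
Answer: 61/3 ≈ 20.333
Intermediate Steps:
N(I) = -8 (N(I) = -4 + (4*(-3))/3 = -4 + (1/3)*(-12) = -4 - 4 = -8)
a(P) = -128 (a(P) = -2*(-8)**2 = -2*64 = -128)
f(l) = -l/3 (f(l) = -(l + (-128 - l)*0)/3 = -(l + 0)/3 = -l/3)
-61*f(1) = -(-61)/3 = -61*(-1/3) = 61/3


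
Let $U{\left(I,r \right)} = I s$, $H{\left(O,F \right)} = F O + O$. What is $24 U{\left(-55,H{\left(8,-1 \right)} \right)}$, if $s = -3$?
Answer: $3960$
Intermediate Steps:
$H{\left(O,F \right)} = O + F O$
$U{\left(I,r \right)} = - 3 I$ ($U{\left(I,r \right)} = I \left(-3\right) = - 3 I$)
$24 U{\left(-55,H{\left(8,-1 \right)} \right)} = 24 \left(\left(-3\right) \left(-55\right)\right) = 24 \cdot 165 = 3960$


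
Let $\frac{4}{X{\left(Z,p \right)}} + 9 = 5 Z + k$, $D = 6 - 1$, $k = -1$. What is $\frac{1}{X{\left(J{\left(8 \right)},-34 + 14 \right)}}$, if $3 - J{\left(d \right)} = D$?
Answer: $-5$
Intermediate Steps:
$D = 5$ ($D = 6 - 1 = 5$)
$J{\left(d \right)} = -2$ ($J{\left(d \right)} = 3 - 5 = -2$)
$X{\left(Z,p \right)} = \frac{4}{-10 + 5 Z}$ ($X{\left(Z,p \right)} = \frac{4}{-9 + \left(5 Z - 1\right)} = \frac{4}{-9 + \left(-1 + 5 Z\right)} = \frac{4}{-10 + 5 Z}$)
$\frac{1}{X{\left(J{\left(8 \right)},-34 + 14 \right)}} = \frac{1}{\frac{4}{5} \frac{1}{-2 - 2}} = \frac{1}{\frac{4}{5} \frac{1}{-4}} = \frac{1}{\frac{4}{5} \left(- \frac{1}{4}\right)} = \frac{1}{- \frac{1}{5}} = -5$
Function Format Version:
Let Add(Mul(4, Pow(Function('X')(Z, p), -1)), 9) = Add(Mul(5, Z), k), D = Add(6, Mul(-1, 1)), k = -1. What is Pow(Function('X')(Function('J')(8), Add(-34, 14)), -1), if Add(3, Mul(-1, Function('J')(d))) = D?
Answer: -5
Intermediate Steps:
D = 5 (D = Add(6, -1) = 5)
Function('J')(d) = -2 (Function('J')(d) = Add(3, Mul(-1, 5)) = Add(3, -5) = -2)
Function('X')(Z, p) = Mul(4, Pow(Add(-10, Mul(5, Z)), -1)) (Function('X')(Z, p) = Mul(4, Pow(Add(-9, Add(Mul(5, Z), -1)), -1)) = Mul(4, Pow(Add(-9, Add(-1, Mul(5, Z))), -1)) = Mul(4, Pow(Add(-10, Mul(5, Z)), -1)))
Pow(Function('X')(Function('J')(8), Add(-34, 14)), -1) = Pow(Mul(Rational(4, 5), Pow(Add(-2, -2), -1)), -1) = Pow(Mul(Rational(4, 5), Pow(-4, -1)), -1) = Pow(Mul(Rational(4, 5), Rational(-1, 4)), -1) = Pow(Rational(-1, 5), -1) = -5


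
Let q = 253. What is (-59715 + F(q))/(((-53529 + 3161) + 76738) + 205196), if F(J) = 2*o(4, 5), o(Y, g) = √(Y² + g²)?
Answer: -59715/231566 + √41/115783 ≈ -0.25782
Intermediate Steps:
F(J) = 2*√41 (F(J) = 2*√(4² + 5²) = 2*√(16 + 25) = 2*√41)
(-59715 + F(q))/(((-53529 + 3161) + 76738) + 205196) = (-59715 + 2*√41)/(((-53529 + 3161) + 76738) + 205196) = (-59715 + 2*√41)/((-50368 + 76738) + 205196) = (-59715 + 2*√41)/(26370 + 205196) = (-59715 + 2*√41)/231566 = (-59715 + 2*√41)*(1/231566) = -59715/231566 + √41/115783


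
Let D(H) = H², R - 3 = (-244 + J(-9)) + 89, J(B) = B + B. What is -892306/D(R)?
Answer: -446153/14450 ≈ -30.876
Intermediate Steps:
J(B) = 2*B
R = -170 (R = 3 + ((-244 + 2*(-9)) + 89) = 3 + ((-244 - 18) + 89) = 3 + (-262 + 89) = 3 - 173 = -170)
-892306/D(R) = -892306/((-170)²) = -892306/28900 = -892306*1/28900 = -446153/14450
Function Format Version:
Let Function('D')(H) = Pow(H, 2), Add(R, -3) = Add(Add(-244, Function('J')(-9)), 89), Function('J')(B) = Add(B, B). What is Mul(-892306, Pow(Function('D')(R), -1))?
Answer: Rational(-446153, 14450) ≈ -30.876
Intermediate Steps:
Function('J')(B) = Mul(2, B)
R = -170 (R = Add(3, Add(Add(-244, Mul(2, -9)), 89)) = Add(3, Add(Add(-244, -18), 89)) = Add(3, Add(-262, 89)) = Add(3, -173) = -170)
Mul(-892306, Pow(Function('D')(R), -1)) = Mul(-892306, Pow(Pow(-170, 2), -1)) = Mul(-892306, Pow(28900, -1)) = Mul(-892306, Rational(1, 28900)) = Rational(-446153, 14450)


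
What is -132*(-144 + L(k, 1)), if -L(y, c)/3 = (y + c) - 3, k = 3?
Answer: 19404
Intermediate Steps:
L(y, c) = 9 - 3*c - 3*y (L(y, c) = -3*((y + c) - 3) = -3*((c + y) - 3) = -3*(-3 + c + y) = 9 - 3*c - 3*y)
-132*(-144 + L(k, 1)) = -132*(-144 + (9 - 3*1 - 3*3)) = -132*(-144 + (9 - 3 - 9)) = -132*(-144 - 3) = -132*(-147) = 19404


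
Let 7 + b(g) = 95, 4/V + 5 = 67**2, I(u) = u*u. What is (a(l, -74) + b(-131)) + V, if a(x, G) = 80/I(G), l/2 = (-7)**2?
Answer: 135072901/1534649 ≈ 88.016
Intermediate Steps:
I(u) = u**2
V = 1/1121 (V = 4/(-5 + 67**2) = 4/(-5 + 4489) = 4/4484 = 4*(1/4484) = 1/1121 ≈ 0.00089206)
b(g) = 88 (b(g) = -7 + 95 = 88)
l = 98 (l = 2*(-7)**2 = 2*49 = 98)
a(x, G) = 80/G**2 (a(x, G) = 80/(G**2) = 80/G**2)
(a(l, -74) + b(-131)) + V = (80/(-74)**2 + 88) + 1/1121 = (80*(1/5476) + 88) + 1/1121 = (20/1369 + 88) + 1/1121 = 120492/1369 + 1/1121 = 135072901/1534649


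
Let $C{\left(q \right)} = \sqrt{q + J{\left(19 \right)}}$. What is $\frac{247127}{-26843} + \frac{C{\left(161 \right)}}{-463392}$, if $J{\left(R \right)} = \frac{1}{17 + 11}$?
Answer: $- \frac{247127}{26843} - \frac{\sqrt{3507}}{2162496} \approx -9.2064$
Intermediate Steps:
$J{\left(R \right)} = \frac{1}{28}$
$C{\left(q \right)} = \sqrt{\frac{1}{28} + q}$ ($C{\left(q \right)} = \sqrt{q + \frac{1}{28}} = \sqrt{\frac{1}{28} + q}$)
$\frac{247127}{-26843} + \frac{C{\left(161 \right)}}{-463392} = \frac{247127}{-26843} + \frac{\frac{1}{14} \sqrt{7 + 196 \cdot 161}}{-463392} = 247127 \left(- \frac{1}{26843}\right) + \frac{\sqrt{7 + 31556}}{14} \left(- \frac{1}{463392}\right) = - \frac{247127}{26843} + \frac{\sqrt{31563}}{14} \left(- \frac{1}{463392}\right) = - \frac{247127}{26843} + \frac{3 \sqrt{3507}}{14} \left(- \frac{1}{463392}\right) = - \frac{247127}{26843} - \frac{\sqrt{3507}}{2162496}$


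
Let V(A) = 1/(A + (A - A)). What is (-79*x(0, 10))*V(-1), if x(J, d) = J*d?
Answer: 0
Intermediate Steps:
V(A) = 1/A (V(A) = 1/(A + 0) = 1/A)
(-79*x(0, 10))*V(-1) = -0*10/(-1) = -79*0*(-1) = 0*(-1) = 0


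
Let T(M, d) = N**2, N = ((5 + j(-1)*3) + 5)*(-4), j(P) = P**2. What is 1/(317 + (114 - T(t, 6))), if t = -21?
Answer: -1/2273 ≈ -0.00043995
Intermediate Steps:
N = -52 (N = ((5 + (-1)**2*3) + 5)*(-4) = ((5 + 1*3) + 5)*(-4) = ((5 + 3) + 5)*(-4) = (8 + 5)*(-4) = 13*(-4) = -52)
T(M, d) = 2704 (T(M, d) = (-52)**2 = 2704)
1/(317 + (114 - T(t, 6))) = 1/(317 + (114 - 1*2704)) = 1/(317 + (114 - 2704)) = 1/(317 - 2590) = 1/(-2273) = -1/2273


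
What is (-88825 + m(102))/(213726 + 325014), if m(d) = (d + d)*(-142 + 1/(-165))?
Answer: -2159561/9876900 ≈ -0.21865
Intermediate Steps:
m(d) = -46862*d/165 (m(d) = (2*d)*(-142 - 1/165) = (2*d)*(-23431/165) = -46862*d/165)
(-88825 + m(102))/(213726 + 325014) = (-88825 - 46862/165*102)/(213726 + 325014) = (-88825 - 1593308/55)/538740 = -6478683/55*1/538740 = -2159561/9876900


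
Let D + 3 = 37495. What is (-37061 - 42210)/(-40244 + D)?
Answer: 79271/2752 ≈ 28.805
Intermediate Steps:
D = 37492 (D = -3 + 37495 = 37492)
(-37061 - 42210)/(-40244 + D) = (-37061 - 42210)/(-40244 + 37492) = -79271/(-2752) = -79271*(-1/2752) = 79271/2752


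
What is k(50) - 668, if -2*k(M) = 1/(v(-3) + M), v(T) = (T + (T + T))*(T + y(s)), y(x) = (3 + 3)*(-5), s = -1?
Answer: -463593/694 ≈ -668.00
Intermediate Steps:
y(x) = -30 (y(x) = 6*(-5) = -30)
v(T) = 3*T*(-30 + T) (v(T) = (T + (T + T))*(T - 30) = (T + 2*T)*(-30 + T) = (3*T)*(-30 + T) = 3*T*(-30 + T))
k(M) = -1/(2*(297 + M)) (k(M) = -1/(2*(3*(-3)*(-30 - 3) + M)) = -1/(2*(3*(-3)*(-33) + M)) = -1/(2*(297 + M)))
k(50) - 668 = -1/(594 + 2*50) - 668 = -1/(594 + 100) - 668 = -1/694 - 668 = -463593/694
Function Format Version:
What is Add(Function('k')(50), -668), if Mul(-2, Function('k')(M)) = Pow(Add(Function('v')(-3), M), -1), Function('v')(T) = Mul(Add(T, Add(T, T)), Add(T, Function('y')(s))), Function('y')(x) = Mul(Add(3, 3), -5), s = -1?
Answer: Rational(-463593, 694) ≈ -668.00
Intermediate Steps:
Function('y')(x) = -30 (Function('y')(x) = Mul(6, -5) = -30)
Function('v')(T) = Mul(3, T, Add(-30, T)) (Function('v')(T) = Mul(Add(T, Add(T, T)), Add(T, -30)) = Mul(Add(T, Mul(2, T)), Add(-30, T)) = Mul(Mul(3, T), Add(-30, T)) = Mul(3, T, Add(-30, T)))
Function('k')(M) = Mul(Rational(-1, 2), Pow(Add(297, M), -1)) (Function('k')(M) = Mul(Rational(-1, 2), Pow(Add(Mul(3, -3, Add(-30, -3)), M), -1)) = Mul(Rational(-1, 2), Pow(Add(Mul(3, -3, -33), M), -1)) = Mul(Rational(-1, 2), Pow(Add(297, M), -1)))
Add(Function('k')(50), -668) = Add(Mul(-1, Pow(Add(594, Mul(2, 50)), -1)), -668) = Add(Mul(-1, Pow(Add(594, 100), -1)), -668) = Add(Mul(-1, Pow(694, -1)), -668) = Add(Mul(-1, Rational(1, 694)), -668) = Add(Rational(-1, 694), -668) = Rational(-463593, 694)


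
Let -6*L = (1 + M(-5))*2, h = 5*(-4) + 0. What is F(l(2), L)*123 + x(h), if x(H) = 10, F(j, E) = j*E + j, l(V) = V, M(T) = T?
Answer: 584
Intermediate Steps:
h = -20 (h = -20 + 0 = -20)
L = 4/3 (L = -(1 - 5)*2/6 = -(-2)*2/3 = -⅙*(-8) = 4/3 ≈ 1.3333)
F(j, E) = j + E*j (F(j, E) = E*j + j = j + E*j)
F(l(2), L)*123 + x(h) = (2*(1 + 4/3))*123 + 10 = (2*(7/3))*123 + 10 = (14/3)*123 + 10 = 574 + 10 = 584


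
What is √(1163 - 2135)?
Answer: 18*I*√3 ≈ 31.177*I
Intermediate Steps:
√(1163 - 2135) = √(-972) = 18*I*√3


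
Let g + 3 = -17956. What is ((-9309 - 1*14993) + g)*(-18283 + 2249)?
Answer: 677612874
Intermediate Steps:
g = -17959 (g = -3 - 17956 = -17959)
((-9309 - 1*14993) + g)*(-18283 + 2249) = ((-9309 - 1*14993) - 17959)*(-18283 + 2249) = ((-9309 - 14993) - 17959)*(-16034) = (-24302 - 17959)*(-16034) = -42261*(-16034) = 677612874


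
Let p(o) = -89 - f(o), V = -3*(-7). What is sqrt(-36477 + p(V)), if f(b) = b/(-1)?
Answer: I*sqrt(36545) ≈ 191.17*I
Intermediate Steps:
f(b) = -b
V = 21
p(o) = -89 + o (p(o) = -89 - (-1)*o = -89 + o)
sqrt(-36477 + p(V)) = sqrt(-36477 + (-89 + 21)) = sqrt(-36477 - 68) = sqrt(-36545) = I*sqrt(36545)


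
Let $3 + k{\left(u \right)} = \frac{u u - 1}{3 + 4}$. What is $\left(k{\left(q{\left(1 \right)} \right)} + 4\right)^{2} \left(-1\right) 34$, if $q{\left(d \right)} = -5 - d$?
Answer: $-1224$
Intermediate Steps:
$k{\left(u \right)} = - \frac{22}{7} + \frac{u^{2}}{7}$ ($k{\left(u \right)} = -3 + \frac{u u - 1}{3 + 4} = -3 + \frac{u^{2} - 1}{7} = -3 + \left(-1 + u^{2}\right) \frac{1}{7} = -3 + \left(- \frac{1}{7} + \frac{u^{2}}{7}\right) = - \frac{22}{7} + \frac{u^{2}}{7}$)
$\left(k{\left(q{\left(1 \right)} \right)} + 4\right)^{2} \left(-1\right) 34 = \left(\left(- \frac{22}{7} + \frac{\left(-5 - 1\right)^{2}}{7}\right) + 4\right)^{2} \left(-1\right) 34 = \left(\left(- \frac{22}{7} + \frac{\left(-6\right)^{2}}{7}\right) + 4\right)^{2} \left(-1\right) 34 = \left(\left(- \frac{22}{7} + \frac{1}{7} \cdot 36\right) + 4\right)^{2} \left(-1\right) 34 = \left(\left(- \frac{22}{7} + \frac{36}{7}\right) + 4\right)^{2} \left(-1\right) 34 = \left(2 + 4\right)^{2} \left(-1\right) 34 = 6^{2} \left(-1\right) 34 = 36 \left(-1\right) 34 = \left(-36\right) 34 = -1224$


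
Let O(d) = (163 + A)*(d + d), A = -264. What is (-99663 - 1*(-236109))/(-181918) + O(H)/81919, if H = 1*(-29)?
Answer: -5055922115/7451270321 ≈ -0.67853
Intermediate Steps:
H = -29
O(d) = -202*d (O(d) = (163 - 264)*(d + d) = -202*d)
(-99663 - 1*(-236109))/(-181918) + O(H)/81919 = (-99663 - 1*(-236109))/(-181918) - 202*(-29)/81919 = (-99663 + 236109)*(-1/181918) + 5858*(1/81919) = 136446*(-1/181918) + 5858/81919 = -68223/90959 + 5858/81919 = -5055922115/7451270321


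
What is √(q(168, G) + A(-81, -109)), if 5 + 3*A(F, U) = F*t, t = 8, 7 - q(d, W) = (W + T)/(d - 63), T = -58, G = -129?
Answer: I*√255885/35 ≈ 14.453*I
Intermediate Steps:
q(d, W) = 7 - (-58 + W)/(-63 + d) (q(d, W) = 7 - (W - 58)/(d - 63) = 7 - (-58 + W)/(-63 + d))
A(F, U) = -5/3 + 8*F/3 (A(F, U) = -5/3 + (F*8)/3 = -5/3 + (8*F)/3 = -5/3 + 8*F/3)
√(q(168, G) + A(-81, -109)) = √((-383 - 1*(-129) + 7*168)/(-63 + 168) + (-5/3 + (8/3)*(-81))) = √((-383 + 129 + 1176)/105 + (-5/3 - 216)) = √((1/105)*922 - 653/3) = √(922/105 - 653/3) = √(-7311/35) = I*√255885/35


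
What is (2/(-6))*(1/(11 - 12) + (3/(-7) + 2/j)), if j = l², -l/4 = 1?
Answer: 73/168 ≈ 0.43452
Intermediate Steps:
l = -4 (l = -4*1 = -4)
j = 16 (j = (-4)² = 16)
(2/(-6))*(1/(11 - 12) + (3/(-7) + 2/j)) = (2/(-6))*(1/(11 - 12) + (3/(-7) + 2/16)) = (2*(-⅙))*(1/(-1) + (3*(-⅐) + 2*(1/16))) = -(-1 + (-3/7 + ⅛))/3 = -(-1 - 17/56)/3 = -⅓*(-73/56) = 73/168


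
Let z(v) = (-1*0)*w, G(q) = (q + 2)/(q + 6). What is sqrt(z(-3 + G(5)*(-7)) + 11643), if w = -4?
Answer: sqrt(11643) ≈ 107.90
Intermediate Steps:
G(q) = (2 + q)/(6 + q)
z(v) = 0 (z(v) = -1*0*(-4) = 0*(-4) = 0)
sqrt(z(-3 + G(5)*(-7)) + 11643) = sqrt(0 + 11643) = sqrt(11643)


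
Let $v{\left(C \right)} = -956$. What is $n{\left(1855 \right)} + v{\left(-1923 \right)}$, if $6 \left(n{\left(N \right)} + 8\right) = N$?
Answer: $- \frac{3929}{6} \approx -654.83$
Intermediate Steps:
$n{\left(N \right)} = -8 + \frac{N}{6}$
$n{\left(1855 \right)} + v{\left(-1923 \right)} = \left(-8 + \frac{1}{6} \cdot 1855\right) - 956 = \left(-8 + \frac{1855}{6}\right) - 956 = \frac{1807}{6} - 956 = - \frac{3929}{6}$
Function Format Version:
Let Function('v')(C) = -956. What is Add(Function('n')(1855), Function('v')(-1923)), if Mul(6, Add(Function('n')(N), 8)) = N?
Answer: Rational(-3929, 6) ≈ -654.83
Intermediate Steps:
Function('n')(N) = Add(-8, Mul(Rational(1, 6), N))
Add(Function('n')(1855), Function('v')(-1923)) = Add(Add(-8, Mul(Rational(1, 6), 1855)), -956) = Add(Add(-8, Rational(1855, 6)), -956) = Add(Rational(1807, 6), -956) = Rational(-3929, 6)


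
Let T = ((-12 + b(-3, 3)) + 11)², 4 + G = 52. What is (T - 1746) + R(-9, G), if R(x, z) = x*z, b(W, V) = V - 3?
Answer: -2177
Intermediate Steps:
G = 48 (G = -4 + 52 = 48)
b(W, V) = -3 + V
T = 1 (T = ((-12 + (-3 + 3)) + 11)² = ((-12 + 0) + 11)² = (-12 + 11)² = (-1)² = 1)
(T - 1746) + R(-9, G) = (1 - 1746) - 9*48 = -1745 - 432 = -2177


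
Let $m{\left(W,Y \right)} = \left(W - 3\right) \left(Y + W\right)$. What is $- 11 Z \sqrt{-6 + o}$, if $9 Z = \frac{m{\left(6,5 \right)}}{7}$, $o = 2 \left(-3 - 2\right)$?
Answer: $- \frac{484 i}{21} \approx - 23.048 i$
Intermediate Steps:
$m{\left(W,Y \right)} = \left(-3 + W\right) \left(W + Y\right)$
$o = -10$ ($o = 2 \left(-5\right) = -10$)
$Z = \frac{11}{21}$ ($Z = \frac{\left(6^{2} - 18 - 15 + 6 \cdot 5\right) \frac{1}{7}}{9} = \frac{\left(36 - 18 - 15 + 30\right) \frac{1}{7}}{9} = \frac{33 \cdot \frac{1}{7}}{9} = \frac{1}{9} \cdot \frac{33}{7} = \frac{11}{21} \approx 0.52381$)
$- 11 Z \sqrt{-6 + o} = \left(-11\right) \frac{11}{21} \sqrt{-6 - 10} = - \frac{121 \sqrt{-16}}{21} = - \frac{121 \cdot 4 i}{21} = - \frac{484 i}{21}$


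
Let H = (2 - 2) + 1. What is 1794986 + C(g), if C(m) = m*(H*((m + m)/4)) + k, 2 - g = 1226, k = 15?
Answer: 2544089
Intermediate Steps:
g = -1224 (g = 2 - 1*1226 = 2 - 1226 = -1224)
H = 1 (H = 0 + 1 = 1)
C(m) = 15 + m²/2 (C(m) = m*(1*((m + m)/4)) + 15 = m*(1*((2*m)*(¼))) + 15 = m*(1*(m/2)) + 15 = m*(m/2) + 15 = m²/2 + 15 = 15 + m²/2)
1794986 + C(g) = 1794986 + (15 + (½)*(-1224)²) = 1794986 + (15 + (½)*1498176) = 1794986 + (15 + 749088) = 1794986 + 749103 = 2544089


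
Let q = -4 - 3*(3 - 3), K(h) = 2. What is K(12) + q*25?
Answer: -98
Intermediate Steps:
q = -4 (q = -4 - 3*0 = -4 + 0 = -4)
K(12) + q*25 = 2 - 4*25 = 2 - 100 = -98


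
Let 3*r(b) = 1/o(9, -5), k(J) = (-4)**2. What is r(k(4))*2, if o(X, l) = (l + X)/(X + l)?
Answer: 2/3 ≈ 0.66667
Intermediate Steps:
k(J) = 16
o(X, l) = 1 (o(X, l) = (X + l)/(X + l) = 1)
r(b) = 1/3 (r(b) = (1/3)/1 = (1/3)*1 = 1/3)
r(k(4))*2 = (1/3)*2 = 2/3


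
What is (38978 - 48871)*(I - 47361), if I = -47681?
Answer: 940250506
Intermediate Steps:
(38978 - 48871)*(I - 47361) = (38978 - 48871)*(-47681 - 47361) = -9893*(-95042) = 940250506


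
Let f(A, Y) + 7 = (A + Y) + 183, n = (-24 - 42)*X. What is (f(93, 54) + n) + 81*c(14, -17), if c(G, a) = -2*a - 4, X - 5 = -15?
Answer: 3413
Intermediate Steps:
X = -10 (X = 5 - 15 = -10)
c(G, a) = -4 - 2*a
n = 660 (n = (-24 - 42)*(-10) = -66*(-10) = 660)
f(A, Y) = 176 + A + Y (f(A, Y) = -7 + ((A + Y) + 183) = -7 + (183 + A + Y) = 176 + A + Y)
(f(93, 54) + n) + 81*c(14, -17) = ((176 + 93 + 54) + 660) + 81*(-4 - 2*(-17)) = (323 + 660) + 81*(-4 + 34) = 983 + 81*30 = 983 + 2430 = 3413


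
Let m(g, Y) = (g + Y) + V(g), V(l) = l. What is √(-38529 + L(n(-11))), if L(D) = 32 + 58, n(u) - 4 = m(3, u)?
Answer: 3*I*√4271 ≈ 196.06*I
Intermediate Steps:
m(g, Y) = Y + 2*g (m(g, Y) = (g + Y) + g = (Y + g) + g = Y + 2*g)
n(u) = 10 + u (n(u) = 4 + (u + 2*3) = 4 + (u + 6) = 4 + (6 + u) = 10 + u)
L(D) = 90
√(-38529 + L(n(-11))) = √(-38529 + 90) = √(-38439) = 3*I*√4271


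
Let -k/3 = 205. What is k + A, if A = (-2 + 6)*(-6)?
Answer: -639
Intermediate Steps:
A = -24 (A = 4*(-6) = -24)
k = -615 (k = -3*205 = -615)
k + A = -615 - 24 = -639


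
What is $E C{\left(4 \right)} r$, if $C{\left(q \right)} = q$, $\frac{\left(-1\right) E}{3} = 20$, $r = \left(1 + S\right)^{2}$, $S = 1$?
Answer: $-960$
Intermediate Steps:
$r = 4$ ($r = \left(1 + 1\right)^{2} = 2^{2} = 4$)
$E = -60$ ($E = \left(-3\right) 20 = -60$)
$E C{\left(4 \right)} r = \left(-60\right) 4 \cdot 4 = \left(-240\right) 4 = -960$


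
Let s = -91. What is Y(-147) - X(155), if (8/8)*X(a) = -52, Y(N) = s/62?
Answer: 3133/62 ≈ 50.532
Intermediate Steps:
Y(N) = -91/62
X(a) = -52
Y(-147) - X(155) = -91/62 - 1*(-52) = -91/62 + 52 = 3133/62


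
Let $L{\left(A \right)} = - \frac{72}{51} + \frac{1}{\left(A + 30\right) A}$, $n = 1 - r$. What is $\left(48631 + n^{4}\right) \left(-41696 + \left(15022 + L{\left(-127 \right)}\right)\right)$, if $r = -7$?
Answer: $- \frac{294556471858707}{209423} \approx -1.4065 \cdot 10^{9}$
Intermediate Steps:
$n = 8$ ($n = 1 - -7 = 1 + 7 = 8$)
$L{\left(A \right)} = - \frac{24}{17} + \frac{1}{A \left(30 + A\right)}$ ($L{\left(A \right)} = \left(-72\right) \frac{1}{51} + \frac{1}{\left(30 + A\right) A} = - \frac{24}{17} + \frac{1}{A \left(30 + A\right)}$)
$\left(48631 + n^{4}\right) \left(-41696 + \left(15022 + L{\left(-127 \right)}\right)\right) = \left(48631 + 8^{4}\right) \left(-41696 + \left(15022 + \frac{17 - -91440 - 24 \left(-127\right)^{2}}{17 \left(-127\right) \left(30 - 127\right)}\right)\right) = \left(48631 + 4096\right) \left(-41696 + \left(15022 + \frac{1}{17} \left(- \frac{1}{127}\right) \frac{1}{-97} \left(17 + 91440 - 387096\right)\right)\right) = 52727 \left(-41696 + \left(15022 + \frac{1}{17} \left(- \frac{1}{127}\right) \left(- \frac{1}{97}\right) \left(17 + 91440 - 387096\right)\right)\right) = 52727 \left(-41696 + \left(15022 + \frac{1}{17} \left(- \frac{1}{127}\right) \left(- \frac{1}{97}\right) \left(-295639\right)\right)\right) = 52727 \left(-41696 + \left(15022 - \frac{295639}{209423}\right)\right) = 52727 \left(-41696 + \frac{3145656667}{209423}\right) = 52727 \left(- \frac{5586444741}{209423}\right) = - \frac{294556471858707}{209423}$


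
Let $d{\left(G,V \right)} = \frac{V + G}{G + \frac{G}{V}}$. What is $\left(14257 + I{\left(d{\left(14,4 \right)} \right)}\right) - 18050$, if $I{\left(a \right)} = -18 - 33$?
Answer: $-3844$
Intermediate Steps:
$d{\left(G,V \right)} = \frac{G + V}{G + \frac{G}{V}}$
$I{\left(a \right)} = -51$
$\left(14257 + I{\left(d{\left(14,4 \right)} \right)}\right) - 18050 = \left(14257 - 51\right) - 18050 = 14206 - 18050 = -3844$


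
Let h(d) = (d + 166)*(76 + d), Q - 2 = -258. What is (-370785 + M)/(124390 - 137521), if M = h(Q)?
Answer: 118195/4377 ≈ 27.004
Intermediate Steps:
Q = -256 (Q = 2 - 258 = -256)
h(d) = (76 + d)*(166 + d) (h(d) = (166 + d)*(76 + d) = (76 + d)*(166 + d))
M = 16200 (M = 12616 + (-256)**2 + 242*(-256) = 12616 + 65536 - 61952 = 16200)
(-370785 + M)/(124390 - 137521) = (-370785 + 16200)/(124390 - 137521) = -354585/(-13131) = -354585*(-1/13131) = 118195/4377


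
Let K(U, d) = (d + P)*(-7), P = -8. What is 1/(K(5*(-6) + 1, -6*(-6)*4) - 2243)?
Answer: -1/3195 ≈ -0.00031299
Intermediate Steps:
K(U, d) = 56 - 7*d (K(U, d) = (d - 8)*(-7) = (-8 + d)*(-7) = 56 - 7*d)
1/(K(5*(-6) + 1, -6*(-6)*4) - 2243) = 1/((56 - 7*(-6*(-6))*4) - 2243) = 1/((56 - 252*4) - 2243) = 1/((56 - 7*144) - 2243) = 1/((56 - 1008) - 2243) = 1/(-952 - 2243) = 1/(-3195) = -1/3195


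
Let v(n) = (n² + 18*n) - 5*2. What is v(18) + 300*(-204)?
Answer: -60562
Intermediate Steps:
v(n) = -10 + n² + 18*n (v(n) = (n² + 18*n) - 10 = -10 + n² + 18*n)
v(18) + 300*(-204) = (-10 + 18² + 18*18) + 300*(-204) = (-10 + 324 + 324) - 61200 = 638 - 61200 = -60562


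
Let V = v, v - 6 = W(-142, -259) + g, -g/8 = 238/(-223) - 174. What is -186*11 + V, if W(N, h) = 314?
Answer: -72578/223 ≈ -325.46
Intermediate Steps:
g = 312320/223 (g = -8*(238/(-223) - 174) = -8*(-1/223*238 - 174) = -8*(-238/223 - 174) = -8*(-39040/223) = 312320/223 ≈ 1400.5)
v = 383680/223 (v = 6 + (314 + 312320/223) = 6 + 382342/223 = 383680/223 ≈ 1720.5)
V = 383680/223 ≈ 1720.5
-186*11 + V = -186*11 + 383680/223 = -2046 + 383680/223 = -72578/223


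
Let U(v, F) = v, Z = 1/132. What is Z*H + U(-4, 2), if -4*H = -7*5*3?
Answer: -669/176 ≈ -3.8011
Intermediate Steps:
Z = 1/132 ≈ 0.0075758
H = 105/4 (H = -(-7*5)*3/4 = -(-35)*3/4 = -¼*(-105) = 105/4 ≈ 26.250)
Z*H + U(-4, 2) = (1/132)*(105/4) - 4 = 35/176 - 4 = -669/176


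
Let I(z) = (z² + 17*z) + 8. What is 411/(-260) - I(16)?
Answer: -139771/260 ≈ -537.58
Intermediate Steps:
I(z) = 8 + z² + 17*z
411/(-260) - I(16) = 411/(-260) - (8 + 16² + 17*16) = 411*(-1/260) - (8 + 256 + 272) = -411/260 - 1*536 = -411/260 - 536 = -139771/260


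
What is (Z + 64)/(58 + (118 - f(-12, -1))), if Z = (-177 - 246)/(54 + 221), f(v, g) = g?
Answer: 17177/48675 ≈ 0.35289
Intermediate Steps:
Z = -423/275 ≈ -1.5382
(Z + 64)/(58 + (118 - f(-12, -1))) = (-423/275 + 64)/(58 + (118 - 1*(-1))) = 17177/(275*(58 + (118 + 1))) = 17177/(275*(58 + 119)) = (17177/275)/177 = (17177/275)*(1/177) = 17177/48675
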